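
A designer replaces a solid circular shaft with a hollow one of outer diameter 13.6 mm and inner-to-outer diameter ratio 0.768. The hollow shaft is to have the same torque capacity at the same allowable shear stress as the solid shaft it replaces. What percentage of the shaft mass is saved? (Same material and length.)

45.5 %

Equal τ_max and T ⇒ the solid shaft needs d_s³ = d_o³(1−k⁴), so d_s = 13.6·(1−0.768⁴)^(1/3) = 11.79 mm.
Area ratio A_h/A_s = d_o²(1−k²)/d_s² = (1−k²)/(1−k⁴)^(2/3) = 0.5455.
Mass saving = 1 − 0.5455 = 45.5 %.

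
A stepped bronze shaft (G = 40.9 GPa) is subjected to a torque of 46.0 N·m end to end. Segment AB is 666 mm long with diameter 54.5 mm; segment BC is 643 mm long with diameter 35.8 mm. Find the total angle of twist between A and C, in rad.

0.00535 rad

J_AB = π(0.0545)⁴/32 = 8.66×10^-7 m⁴; J_BC = π(0.0358)⁴/32 = 1.61×10^-7 m⁴.
θ = (T/G)·Σ L_i/J_i = (46.00/40.9×10⁹)·(0.666/8.66×10^-7 + 0.643/1.61×10^-7) = 5.349×10^-3 rad.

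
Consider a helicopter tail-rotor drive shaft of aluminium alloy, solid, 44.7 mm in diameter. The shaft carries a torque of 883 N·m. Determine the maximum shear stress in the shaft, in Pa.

J = πd⁴/32 = π(0.0447)⁴/32 = 3.919×10^-7 m⁴.
τ_max = T·r/J = 883.0 × 0.0224 / 3.919×10^-7 = 5.035×10^7 Pa.

5.04e7 Pa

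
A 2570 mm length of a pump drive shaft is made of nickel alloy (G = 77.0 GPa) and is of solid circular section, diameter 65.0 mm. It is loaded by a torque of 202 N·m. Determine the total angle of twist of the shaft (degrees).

0.220°

J = πd⁴/32 = π(0.0650)⁴/32 = 1.752×10^-6 m⁴.
θ = T·L/(G·J) = 202.0 × 2.57 / (77.0×10⁹ × 1.752×10^-6) = 3.847×10^-3 rad.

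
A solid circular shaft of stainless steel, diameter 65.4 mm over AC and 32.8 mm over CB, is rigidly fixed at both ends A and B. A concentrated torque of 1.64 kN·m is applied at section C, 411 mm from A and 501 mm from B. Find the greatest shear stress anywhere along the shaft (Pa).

2.84e7 Pa

Compatibility: T_A·a/J_AC = T_B·b/J_CB with T_A + T_B = T₀.
J_AC = 1.80×10^-6 m⁴, J_CB = 1.14×10^-7 m⁴, so T_A = T₀·(J_AC/a)/((J_AC/a)+(J_CB/b)) = 1559 N·m, T_B = 80.92 N·m.
τ in each portion: τ_AC = 2.84×10^7 Pa, τ_CB = 1.17×10^7 Pa; maximum is in AC.
τ_max = T_AC·r/J = 1559·0.0327/1.80×10^-6 = 2.839×10^7 Pa.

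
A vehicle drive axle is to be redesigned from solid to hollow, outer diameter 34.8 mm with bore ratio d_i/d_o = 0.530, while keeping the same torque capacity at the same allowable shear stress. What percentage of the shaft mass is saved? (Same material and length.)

Equal τ_max and T ⇒ the solid shaft needs d_s³ = d_o³(1−k⁴), so d_s = 34.8·(1−0.530⁴)^(1/3) = 33.86 mm.
Area ratio A_h/A_s = d_o²(1−k²)/d_s² = (1−k²)/(1−k⁴)^(2/3) = 0.7596.
Mass saving = 1 − 0.7596 = 24.0 %.

24.0 %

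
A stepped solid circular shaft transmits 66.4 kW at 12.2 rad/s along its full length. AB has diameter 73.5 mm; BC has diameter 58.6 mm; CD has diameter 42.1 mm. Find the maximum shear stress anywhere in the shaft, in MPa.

ω = 12.2 rad/s, so T = P/ω = 66.4×10³ / 12.20 = 5443 N·m.
Under the same torque, τ_max = 16T/(πd³) is largest where d is smallest — segment CD (d = 42.1 mm).
τ_max = 16·5443/(π·(0.0421)³) = 3.715×10^8 Pa.

371 MPa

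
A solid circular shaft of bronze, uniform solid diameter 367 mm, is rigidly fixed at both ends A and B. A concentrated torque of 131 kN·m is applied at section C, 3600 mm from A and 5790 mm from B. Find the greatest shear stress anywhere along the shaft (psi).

1210 psi

With uniform GJ and both ends fixed, compatibility θ_AC = θ_CB gives T_A·a = T_B·b, together with T_A + T_B = T₀.
T_A = T₀·b/(a+b) = 131000·5790/9390 = 80780 N·m; T_B = 50220 N·m.
τ in each portion: τ_AC = 8.32×10^6 Pa, τ_CB = 5.17×10^6 Pa; maximum is in AC.
τ_max = T_AC·r/J = 80780·0.183/1.78×10^-3 = 8.323×10^6 Pa.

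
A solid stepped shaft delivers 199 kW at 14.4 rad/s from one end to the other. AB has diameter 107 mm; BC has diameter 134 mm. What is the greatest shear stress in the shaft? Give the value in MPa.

57.5 MPa

ω = 14.4 rad/s, so T = P/ω = 199×10³ / 14.40 = 13820 N·m.
Under the same torque, τ_max = 16T/(πd³) is largest where d is smallest — segment AB (d = 107 mm).
τ_max = 16·13820/(π·(0.107)³) = 5.745×10^7 Pa.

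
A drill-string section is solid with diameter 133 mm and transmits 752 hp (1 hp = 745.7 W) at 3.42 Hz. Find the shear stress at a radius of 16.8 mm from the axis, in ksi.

ω = 2π·3.42 = 21.49 rad/s, so T = P/ω = 752×745.7 / 21.49 = 26100 N·m.
J = πd⁴/32 = π(0.133)⁴/32 = 3.072×10^-5 m⁴.
Shear stress varies linearly with radius: τ = T·r/J = 26100 × 0.0168 / 3.072×10^-5 = 1.427×10^7 Pa.

2.07 ksi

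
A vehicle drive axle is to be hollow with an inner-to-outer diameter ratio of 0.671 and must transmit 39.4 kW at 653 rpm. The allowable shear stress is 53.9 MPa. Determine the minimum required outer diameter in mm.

40.9 mm

ω = 2π·653/60 = 68.38 rad/s, so T = P/ω = 39.4×10³ / 68.38 = 576.2 N·m.
For a hollow shaft with d_i/d_o = 0.671: τ_max = 16T/(π d_o³ (1−k⁴)), so d_o = [16T/(π τ_allow (1−k⁴))]^(1/3) = [16·576.2/(π·5.39×10^7·0.7973)]^(1/3) = 0.04087 m.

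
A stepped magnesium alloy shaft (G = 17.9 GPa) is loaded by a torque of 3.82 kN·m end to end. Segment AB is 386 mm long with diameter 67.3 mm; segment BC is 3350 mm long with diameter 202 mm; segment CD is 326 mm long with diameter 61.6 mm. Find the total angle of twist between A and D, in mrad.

J_AB = π(0.0673)⁴/32 = 2.01×10^-6 m⁴; J_BC = π(0.202)⁴/32 = 1.63×10^-4 m⁴; J_CD = π(0.0616)⁴/32 = 1.41×10^-6 m⁴.
θ = (T/G)·Σ L_i/J_i = (3820/17.9×10⁹)·(0.386/2.01×10^-6 + 3.35/1.63×10^-4 + 0.326/1.41×10^-6) = 0.09449 rad.

94.5 mrad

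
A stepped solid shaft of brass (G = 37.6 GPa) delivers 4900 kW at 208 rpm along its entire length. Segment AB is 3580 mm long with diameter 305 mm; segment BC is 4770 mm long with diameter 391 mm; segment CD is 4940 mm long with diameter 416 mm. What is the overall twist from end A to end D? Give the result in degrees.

2.73°

ω = 2π·208/60 = 21.78 rad/s, so T = P/ω = 4900×10³ / 21.78 = 225000 N·m.
J_AB = π(0.305)⁴/32 = 8.50×10^-4 m⁴; J_BC = π(0.391)⁴/32 = 2.29×10^-3 m⁴; J_CD = π(0.416)⁴/32 = 2.94×10^-3 m⁴.
θ = (T/G)·Σ L_i/J_i = (225000/37.6×10⁹)·(3.58/8.50×10^-4 + 4.77/2.29×10^-3 + 4.94/2.94×10^-3) = 0.04770 rad.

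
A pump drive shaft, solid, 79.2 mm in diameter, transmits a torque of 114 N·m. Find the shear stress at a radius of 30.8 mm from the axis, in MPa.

0.909 MPa

J = πd⁴/32 = π(0.0792)⁴/32 = 3.863×10^-6 m⁴.
Shear stress varies linearly with radius: τ = T·r/J = 114.0 × 0.0308 / 3.863×10^-6 = 9.090×10^5 Pa.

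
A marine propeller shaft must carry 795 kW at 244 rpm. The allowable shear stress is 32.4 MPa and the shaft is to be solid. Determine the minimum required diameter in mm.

ω = 2π·244/60 = 25.55 rad/s, so T = P/ω = 795×10³ / 25.55 = 31110 N·m.
For a solid shaft τ_max = 16T/(πd³), so d = (16T/(π τ_allow))^(1/3) = (16·31110/(π·3.24×10^7))^(1/3) = 0.1697 m.

170 mm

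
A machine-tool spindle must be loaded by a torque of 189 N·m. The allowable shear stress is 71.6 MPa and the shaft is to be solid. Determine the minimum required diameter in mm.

For a solid shaft τ_max = 16T/(πd³), so d = (16T/(π τ_allow))^(1/3) = (16·189.0/(π·7.16×10^7))^(1/3) = 0.02378 m.

23.8 mm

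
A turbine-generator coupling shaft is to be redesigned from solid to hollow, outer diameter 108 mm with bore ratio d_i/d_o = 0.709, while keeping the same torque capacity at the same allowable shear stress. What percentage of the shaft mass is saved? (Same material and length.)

39.6 %

Equal τ_max and T ⇒ the solid shaft needs d_s³ = d_o³(1−k⁴), so d_s = 108·(1−0.709⁴)^(1/3) = 98.01 mm.
Area ratio A_h/A_s = d_o²(1−k²)/d_s² = (1−k²)/(1−k⁴)^(2/3) = 0.6039.
Mass saving = 1 − 0.6039 = 39.6 %.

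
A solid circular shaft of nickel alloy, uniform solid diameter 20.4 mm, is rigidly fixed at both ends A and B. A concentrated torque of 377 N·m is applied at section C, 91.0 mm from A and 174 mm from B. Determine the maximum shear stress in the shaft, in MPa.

With uniform GJ and both ends fixed, compatibility θ_AC = θ_CB gives T_A·a = T_B·b, together with T_A + T_B = T₀.
T_A = T₀·b/(a+b) = 377.0·174/265.0 = 247.5 N·m; T_B = 129.5 N·m.
τ in each portion: τ_AC = 1.48×10^8 Pa, τ_CB = 7.77×10^7 Pa; maximum is in AC.
τ_max = T_AC·r/J = 247.5·0.0102/1.70×10^-8 = 1.485×10^8 Pa.

148 MPa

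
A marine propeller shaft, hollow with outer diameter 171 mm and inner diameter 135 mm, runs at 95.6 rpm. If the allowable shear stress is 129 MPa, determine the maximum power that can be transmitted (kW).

J = π(d_o⁴ − d_i⁴)/32 = π(0.171⁴ − 0.135⁴)/32 = 5.133×10^-5 m⁴.
T_max = τ_allow·J/r = 1.29×10^8 × 5.133×10^-5 / 0.0855 = 77450 N·m.
ω = 2π·95.6/60 = 10.01 rad/s, so P_max = T_max·ω = 7.754×10^5 W.

775 kW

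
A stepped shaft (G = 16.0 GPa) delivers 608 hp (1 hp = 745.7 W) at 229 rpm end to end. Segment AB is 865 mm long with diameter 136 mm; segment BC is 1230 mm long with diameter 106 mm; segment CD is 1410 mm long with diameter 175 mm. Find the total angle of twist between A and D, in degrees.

9.50°

ω = 2π·229/60 = 23.98 rad/s, so T = P/ω = 608×745.7 / 23.98 = 18910 N·m.
J_AB = π(0.136)⁴/32 = 3.36×10^-5 m⁴; J_BC = π(0.106)⁴/32 = 1.24×10^-5 m⁴; J_CD = π(0.175)⁴/32 = 9.21×10^-5 m⁴.
θ = (T/G)·Σ L_i/J_i = (18910/16.0×10⁹)·(0.865/3.36×10^-5 + 1.23/1.24×10^-5 + 1.41/9.21×10^-5) = 0.1658 rad.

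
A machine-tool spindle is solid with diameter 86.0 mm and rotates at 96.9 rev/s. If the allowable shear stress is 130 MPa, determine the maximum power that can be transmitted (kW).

9880 kW

J = πd⁴/32 = π(0.0860)⁴/32 = 5.370×10^-6 m⁴.
T_max = τ_allow·J/r = 1.30×10^8 × 5.370×10^-6 / 0.0430 = 16240 N·m.
ω = 2π·96.9 = 608.8 rad/s, so P_max = T_max·ω = 9.885×10^6 W.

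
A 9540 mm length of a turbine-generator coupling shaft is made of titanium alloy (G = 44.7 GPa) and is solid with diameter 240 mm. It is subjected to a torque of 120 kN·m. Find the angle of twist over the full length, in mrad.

78.6 mrad

J = πd⁴/32 = π(0.240)⁴/32 = 3.257×10^-4 m⁴.
θ = T·L/(G·J) = 120000 × 9.54 / (44.7×10⁹ × 3.257×10^-4) = 0.07863 rad.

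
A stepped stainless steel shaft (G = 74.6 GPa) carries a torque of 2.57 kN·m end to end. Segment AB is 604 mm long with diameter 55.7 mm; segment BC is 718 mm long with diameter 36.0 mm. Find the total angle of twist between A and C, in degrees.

J_AB = π(0.0557)⁴/32 = 9.45×10^-7 m⁴; J_BC = π(0.0360)⁴/32 = 1.65×10^-7 m⁴.
θ = (T/G)·Σ L_i/J_i = (2570/74.6×10⁹)·(0.604/9.45×10^-7 + 0.718/1.65×10^-7) = 0.1720 rad.

9.86°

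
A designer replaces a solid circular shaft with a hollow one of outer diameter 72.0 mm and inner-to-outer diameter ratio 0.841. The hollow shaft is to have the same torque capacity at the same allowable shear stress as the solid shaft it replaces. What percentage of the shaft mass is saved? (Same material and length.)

53.5 %

Equal τ_max and T ⇒ the solid shaft needs d_s³ = d_o³(1−k⁴), so d_s = 72.0·(1−0.841⁴)^(1/3) = 57.14 mm.
Area ratio A_h/A_s = d_o²(1−k²)/d_s² = (1−k²)/(1−k⁴)^(2/3) = 0.4648.
Mass saving = 1 − 0.4648 = 53.5 %.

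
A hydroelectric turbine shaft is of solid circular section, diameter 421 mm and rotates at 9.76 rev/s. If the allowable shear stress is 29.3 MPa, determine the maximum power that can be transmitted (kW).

J = πd⁴/32 = π(0.421)⁴/32 = 3.084×10^-3 m⁴.
T_max = τ_allow·J/r = 2.93×10^7 × 3.084×10^-3 / 0.210 = 429300 N·m.
ω = 2π·9.76 = 61.32 rad/s, so P_max = T_max·ω = 2.633×10^7 W.

26300 kW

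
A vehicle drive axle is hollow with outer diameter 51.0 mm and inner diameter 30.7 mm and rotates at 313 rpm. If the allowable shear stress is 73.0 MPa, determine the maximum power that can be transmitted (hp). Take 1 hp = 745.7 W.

72.6 hp

J = π(d_o⁴ − d_i⁴)/32 = π(0.0510⁴ − 0.0307⁴)/32 = 5.770×10^-7 m⁴.
T_max = τ_allow·J/r = 7.30×10^7 × 5.770×10^-7 / 0.0255 = 1652 N·m.
ω = 2π·313/60 = 32.78 rad/s, so P_max = T_max·ω = 5.414×10^4 W.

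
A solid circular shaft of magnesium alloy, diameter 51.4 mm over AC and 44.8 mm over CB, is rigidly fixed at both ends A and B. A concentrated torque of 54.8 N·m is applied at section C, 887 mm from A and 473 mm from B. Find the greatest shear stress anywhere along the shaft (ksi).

0.234 ksi

Compatibility: T_A·a/J_AC = T_B·b/J_CB with T_A + T_B = T₀.
J_AC = 6.85×10^-7 m⁴, J_CB = 3.95×10^-7 m⁴, so T_A = T₀·(J_AC/a)/((J_AC/a)+(J_CB/b)) = 26.32 N·m, T_B = 28.48 N·m.
τ in each portion: τ_AC = 9.87×10^5 Pa, τ_CB = 1.61×10^6 Pa; maximum is in CB.
τ_max = T_CB·r/J = 28.48·0.0224/3.95×10^-7 = 1.613×10^6 Pa.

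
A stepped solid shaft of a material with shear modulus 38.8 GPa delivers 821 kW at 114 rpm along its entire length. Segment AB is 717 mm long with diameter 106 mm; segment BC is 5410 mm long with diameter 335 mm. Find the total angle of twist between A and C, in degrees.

ω = 2π·114/60 = 11.94 rad/s, so T = P/ω = 821×10³ / 11.94 = 68770 N·m.
J_AB = π(0.106)⁴/32 = 1.24×10^-5 m⁴; J_BC = π(0.335)⁴/32 = 1.24×10^-3 m⁴.
θ = (T/G)·Σ L_i/J_i = (68770/38.8×10⁹)·(0.717/1.24×10^-5 + 5.41/1.24×10^-3) = 0.1103 rad.

6.32°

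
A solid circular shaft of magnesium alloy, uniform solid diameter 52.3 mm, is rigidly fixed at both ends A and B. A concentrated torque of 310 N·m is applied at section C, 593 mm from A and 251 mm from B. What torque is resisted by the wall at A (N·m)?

92.2 N·m

With uniform GJ and both ends fixed, compatibility θ_AC = θ_CB gives T_A·a = T_B·b, together with T_A + T_B = T₀.
T_A = T₀·b/(a+b) = 310.0·251/844.0 = 92.19 N·m; T_B = 217.8 N·m.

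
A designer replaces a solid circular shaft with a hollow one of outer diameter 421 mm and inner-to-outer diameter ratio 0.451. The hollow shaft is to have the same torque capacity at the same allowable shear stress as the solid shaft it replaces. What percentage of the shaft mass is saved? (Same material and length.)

Equal τ_max and T ⇒ the solid shaft needs d_s³ = d_o³(1−k⁴), so d_s = 421·(1−0.451⁴)^(1/3) = 415.1 mm.
Area ratio A_h/A_s = d_o²(1−k²)/d_s² = (1−k²)/(1−k⁴)^(2/3) = 0.8194.
Mass saving = 1 − 0.8194 = 18.1 %.

18.1 %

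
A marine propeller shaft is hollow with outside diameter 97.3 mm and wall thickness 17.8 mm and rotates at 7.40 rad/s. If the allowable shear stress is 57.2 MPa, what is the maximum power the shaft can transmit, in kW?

J = π(d_o⁴ − d_i⁴)/32 = π(0.0973⁴ − 0.0617⁴)/32 = 7.377×10^-6 m⁴.
T_max = τ_allow·J/r = 5.72×10^7 × 7.377×10^-6 / 0.0486 = 8673 N·m.
ω = 7.40 rad/s, so P_max = T_max·ω = 6.418×10^4 W.

64.2 kW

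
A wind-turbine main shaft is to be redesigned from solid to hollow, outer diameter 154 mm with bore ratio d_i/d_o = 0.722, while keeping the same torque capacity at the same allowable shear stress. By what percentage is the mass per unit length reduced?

Equal τ_max and T ⇒ the solid shaft needs d_s³ = d_o³(1−k⁴), so d_s = 154·(1−0.722⁴)^(1/3) = 138.6 mm.
Area ratio A_h/A_s = d_o²(1−k²)/d_s² = (1−k²)/(1−k⁴)^(2/3) = 0.5914.
Mass saving = 1 − 0.5914 = 40.9 %.

40.9 %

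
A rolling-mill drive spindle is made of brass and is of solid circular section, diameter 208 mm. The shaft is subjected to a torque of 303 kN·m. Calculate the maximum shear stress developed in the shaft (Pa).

1.71e8 Pa

J = πd⁴/32 = π(0.208)⁴/32 = 1.838×10^-4 m⁴.
τ_max = T·r/J = 303000 × 0.104 / 1.838×10^-4 = 1.715×10^8 Pa.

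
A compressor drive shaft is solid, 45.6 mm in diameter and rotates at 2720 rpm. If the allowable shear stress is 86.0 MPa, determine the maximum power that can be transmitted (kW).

J = πd⁴/32 = π(0.0456)⁴/32 = 4.245×10^-7 m⁴.
T_max = τ_allow·J/r = 8.60×10^7 × 4.245×10^-7 / 0.0228 = 1601 N·m.
ω = 2π·2720/60 = 284.8 rad/s, so P_max = T_max·ω = 4.561×10^5 W.

456 kW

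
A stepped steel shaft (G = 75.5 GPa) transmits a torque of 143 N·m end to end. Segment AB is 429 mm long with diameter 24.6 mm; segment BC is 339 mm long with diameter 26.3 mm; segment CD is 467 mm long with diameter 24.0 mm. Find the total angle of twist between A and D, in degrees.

J_AB = π(0.0246)⁴/32 = 3.60×10^-8 m⁴; J_BC = π(0.0263)⁴/32 = 4.70×10^-8 m⁴; J_CD = π(0.0240)⁴/32 = 3.26×10^-8 m⁴.
θ = (T/G)·Σ L_i/J_i = (143.0/75.5×10⁹)·(0.429/3.60×10^-8 + 0.339/4.70×10^-8 + 0.467/3.26×10^-8) = 0.06343 rad.

3.63°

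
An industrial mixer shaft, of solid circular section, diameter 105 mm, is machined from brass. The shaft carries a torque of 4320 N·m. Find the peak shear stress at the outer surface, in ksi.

J = πd⁴/32 = π(0.105)⁴/32 = 1.193×10^-5 m⁴.
τ_max = T·r/J = 4320 × 0.0525 / 1.193×10^-5 = 1.901×10^7 Pa.

2.76 ksi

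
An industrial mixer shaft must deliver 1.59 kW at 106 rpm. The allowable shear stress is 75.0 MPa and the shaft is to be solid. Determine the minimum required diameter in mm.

21.3 mm

ω = 2π·106/60 = 11.10 rad/s, so T = P/ω = 1.59×10³ / 11.10 = 143.2 N·m.
For a solid shaft τ_max = 16T/(πd³), so d = (16T/(π τ_allow))^(1/3) = (16·143.2/(π·7.50×10^7))^(1/3) = 0.02135 m.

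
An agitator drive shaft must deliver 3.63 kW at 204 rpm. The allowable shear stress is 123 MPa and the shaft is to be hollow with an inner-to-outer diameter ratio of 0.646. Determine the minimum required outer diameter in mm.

20.4 mm

ω = 2π·204/60 = 21.36 rad/s, so T = P/ω = 3.63×10³ / 21.36 = 169.9 N·m.
For a hollow shaft with d_i/d_o = 0.646: τ_max = 16T/(π d_o³ (1−k⁴)), so d_o = [16T/(π τ_allow (1−k⁴))]^(1/3) = [16·169.9/(π·1.23×10^8·0.8258)]^(1/3) = 0.02042 m.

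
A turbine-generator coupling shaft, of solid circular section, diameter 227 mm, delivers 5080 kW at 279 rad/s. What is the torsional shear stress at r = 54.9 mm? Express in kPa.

ω = 279 rad/s, so T = P/ω = 5080×10³ / 279.0 = 18210 N·m.
J = πd⁴/32 = π(0.227)⁴/32 = 2.607×10^-4 m⁴.
Shear stress varies linearly with radius: τ = T·r/J = 18210 × 0.0549 / 2.607×10^-4 = 3.835×10^6 Pa.

3830 kPa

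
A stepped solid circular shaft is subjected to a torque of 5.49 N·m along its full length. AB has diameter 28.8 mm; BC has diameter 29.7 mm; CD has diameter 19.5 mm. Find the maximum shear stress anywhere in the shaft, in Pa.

Under the same torque, τ_max = 16T/(πd³) is largest where d is smallest — segment CD (d = 19.5 mm).
τ_max = 16·5.490/(π·(0.0195)³) = 3.771×10^6 Pa.

3.77e6 Pa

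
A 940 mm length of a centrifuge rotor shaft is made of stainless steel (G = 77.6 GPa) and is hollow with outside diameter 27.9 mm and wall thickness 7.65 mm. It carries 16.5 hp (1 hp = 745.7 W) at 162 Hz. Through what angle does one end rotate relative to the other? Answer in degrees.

ω = 2π·162 = 1018 rad/s, so T = P/ω = 16.5×745.7 / 1018 = 12.09 N·m.
J = π(d_o⁴ − d_i⁴)/32 = π(0.0279⁴ − 0.0126⁴)/32 = 5.701×10^-8 m⁴.
θ = T·L/(G·J) = 12.09 × 0.940 / (77.6×10⁹ × 5.701×10^-8) = 2.568×10^-3 rad.

0.147°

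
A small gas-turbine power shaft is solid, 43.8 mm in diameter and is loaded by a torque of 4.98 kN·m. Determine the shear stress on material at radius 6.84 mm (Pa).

J = πd⁴/32 = π(0.0438)⁴/32 = 3.613×10^-7 m⁴.
Shear stress varies linearly with radius: τ = T·r/J = 4980 × 0.00684 / 3.613×10^-7 = 9.427×10^7 Pa.

9.43e7 Pa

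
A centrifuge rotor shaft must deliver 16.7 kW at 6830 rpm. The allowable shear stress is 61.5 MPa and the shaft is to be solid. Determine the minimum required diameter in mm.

12.5 mm

ω = 2π·6830/60 = 715.2 rad/s, so T = P/ω = 16.7×10³ / 715.2 = 23.35 N·m.
For a solid shaft τ_max = 16T/(πd³), so d = (16T/(π τ_allow))^(1/3) = (16·23.35/(π·6.15×10^7))^(1/3) = 0.01246 m.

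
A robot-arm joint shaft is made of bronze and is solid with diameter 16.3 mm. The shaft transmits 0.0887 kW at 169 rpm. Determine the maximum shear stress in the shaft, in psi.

855 psi

ω = 2π·169/60 = 17.70 rad/s, so T = P/ω = 0.0887×10³ / 17.70 = 5.012 N·m.
J = πd⁴/32 = π(0.0163)⁴/32 = 6.930×10^-9 m⁴.
τ_max = T·r/J = 5.012 × 0.00815 / 6.930×10^-9 = 5.894×10^6 Pa.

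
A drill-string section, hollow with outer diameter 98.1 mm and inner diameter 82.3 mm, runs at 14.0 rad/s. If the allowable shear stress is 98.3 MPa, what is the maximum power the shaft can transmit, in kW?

J = π(d_o⁴ − d_i⁴)/32 = π(0.0981⁴ − 0.0823⁴)/32 = 4.588×10^-6 m⁴.
T_max = τ_allow·J/r = 9.83×10^7 × 4.588×10^-6 / 0.0490 = 9195 N·m.
ω = 14.0 rad/s, so P_max = T_max·ω = 1.287×10^5 W.

129 kW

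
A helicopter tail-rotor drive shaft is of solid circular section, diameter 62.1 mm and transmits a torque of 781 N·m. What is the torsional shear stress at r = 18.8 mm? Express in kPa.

J = πd⁴/32 = π(0.0621)⁴/32 = 1.460×10^-6 m⁴.
Shear stress varies linearly with radius: τ = T·r/J = 781.0 × 0.0188 / 1.460×10^-6 = 1.006×10^7 Pa.

10100 kPa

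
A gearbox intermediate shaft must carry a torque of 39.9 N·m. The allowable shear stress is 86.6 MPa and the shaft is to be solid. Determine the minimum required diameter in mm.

For a solid shaft τ_max = 16T/(πd³), so d = (16T/(π τ_allow))^(1/3) = (16·39.90/(π·8.66×10^7))^(1/3) = 0.01329 m.

13.3 mm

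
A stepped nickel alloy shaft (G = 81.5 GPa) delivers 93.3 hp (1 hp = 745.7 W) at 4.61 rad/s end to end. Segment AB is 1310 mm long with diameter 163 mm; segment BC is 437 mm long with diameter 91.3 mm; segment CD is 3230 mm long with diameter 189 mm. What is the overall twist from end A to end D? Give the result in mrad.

ω = 4.61 rad/s, so T = P/ω = 93.3×745.7 / 4.610 = 15090 N·m.
J_AB = π(0.163)⁴/32 = 6.93×10^-5 m⁴; J_BC = π(0.0913)⁴/32 = 6.82×10^-6 m⁴; J_CD = π(0.189)⁴/32 = 1.25×10^-4 m⁴.
θ = (T/G)·Σ L_i/J_i = (15090/81.5×10⁹)·(1.31/6.93×10^-5 + 0.437/6.82×10^-6 + 3.23/1.25×10^-4) = 0.02014 rad.

20.1 mrad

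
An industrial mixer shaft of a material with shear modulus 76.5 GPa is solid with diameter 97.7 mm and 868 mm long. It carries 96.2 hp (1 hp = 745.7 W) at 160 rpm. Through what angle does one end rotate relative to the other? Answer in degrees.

0.311°

ω = 2π·160/60 = 16.76 rad/s, so T = P/ω = 96.2×745.7 / 16.76 = 4281 N·m.
J = πd⁴/32 = π(0.0977)⁴/32 = 8.945×10^-6 m⁴.
θ = T·L/(G·J) = 4281 × 0.868 / (76.5×10⁹ × 8.945×10^-6) = 5.431×10^-3 rad.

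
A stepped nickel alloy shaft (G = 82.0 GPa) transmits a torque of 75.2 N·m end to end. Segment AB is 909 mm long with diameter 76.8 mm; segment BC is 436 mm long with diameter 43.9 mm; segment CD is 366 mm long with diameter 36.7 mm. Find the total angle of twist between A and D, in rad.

0.00323 rad

J_AB = π(0.0768)⁴/32 = 3.42×10^-6 m⁴; J_BC = π(0.0439)⁴/32 = 3.65×10^-7 m⁴; J_CD = π(0.0367)⁴/32 = 1.78×10^-7 m⁴.
θ = (T/G)·Σ L_i/J_i = (75.20/82.0×10⁹)·(0.909/3.42×10^-6 + 0.436/3.65×10^-7 + 0.366/1.78×10^-7) = 3.225×10^-3 rad.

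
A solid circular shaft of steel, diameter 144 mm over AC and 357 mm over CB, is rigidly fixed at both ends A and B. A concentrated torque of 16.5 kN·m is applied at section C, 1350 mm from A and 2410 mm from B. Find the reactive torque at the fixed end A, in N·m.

Compatibility: T_A·a/J_AC = T_B·b/J_CB with T_A + T_B = T₀.
J_AC = 4.22×10^-5 m⁴, J_CB = 1.59×10^-3 m⁴, so T_A = T₀·(J_AC/a)/((J_AC/a)+(J_CB/b)) = 744.5 N·m, T_B = 15760 N·m.

745 N·m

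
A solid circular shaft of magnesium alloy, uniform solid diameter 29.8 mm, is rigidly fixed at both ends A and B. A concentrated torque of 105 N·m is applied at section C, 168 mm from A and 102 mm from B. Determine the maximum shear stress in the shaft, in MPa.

With uniform GJ and both ends fixed, compatibility θ_AC = θ_CB gives T_A·a = T_B·b, together with T_A + T_B = T₀.
T_A = T₀·b/(a+b) = 105.0·102/270.0 = 39.67 N·m; T_B = 65.33 N·m.
τ in each portion: τ_AC = 7.63×10^6 Pa, τ_CB = 1.26×10^7 Pa; maximum is in CB.
τ_max = T_CB·r/J = 65.33·0.0149/7.74×10^-8 = 1.257×10^7 Pa.

12.6 MPa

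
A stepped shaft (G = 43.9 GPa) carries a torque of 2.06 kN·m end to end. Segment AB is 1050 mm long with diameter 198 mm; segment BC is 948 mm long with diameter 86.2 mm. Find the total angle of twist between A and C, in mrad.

8.53 mrad

J_AB = π(0.198)⁴/32 = 1.51×10^-4 m⁴; J_BC = π(0.0862)⁴/32 = 5.42×10^-6 m⁴.
θ = (T/G)·Σ L_i/J_i = (2060/43.9×10⁹)·(1.05/1.51×10^-4 + 0.948/5.42×10^-6) = 8.533×10^-3 rad.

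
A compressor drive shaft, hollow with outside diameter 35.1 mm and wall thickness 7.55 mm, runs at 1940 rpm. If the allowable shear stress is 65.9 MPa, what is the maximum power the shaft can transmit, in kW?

J = π(d_o⁴ − d_i⁴)/32 = π(0.0351⁴ − 0.0200⁴)/32 = 1.333×10^-7 m⁴.
T_max = τ_allow·J/r = 6.59×10^7 × 1.333×10^-7 / 0.0175 = 500.6 N·m.
ω = 2π·1940/60 = 203.2 rad/s, so P_max = T_max·ω = 1.017×10^5 W.

102 kW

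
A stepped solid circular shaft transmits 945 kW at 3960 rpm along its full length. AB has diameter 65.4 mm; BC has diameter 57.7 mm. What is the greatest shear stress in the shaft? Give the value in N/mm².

ω = 2π·3960/60 = 414.7 rad/s, so T = P/ω = 945×10³ / 414.7 = 2279 N·m.
Under the same torque, τ_max = 16T/(πd³) is largest where d is smallest — segment BC (d = 57.7 mm).
τ_max = 16·2279/(π·(0.0577)³) = 6.042×10^7 Pa.

60.4 N/mm²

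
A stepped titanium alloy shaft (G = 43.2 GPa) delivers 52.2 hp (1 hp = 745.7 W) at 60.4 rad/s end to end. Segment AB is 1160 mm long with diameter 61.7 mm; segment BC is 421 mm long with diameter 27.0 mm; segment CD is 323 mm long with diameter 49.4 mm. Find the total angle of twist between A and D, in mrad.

141 mrad

ω = 60.4 rad/s, so T = P/ω = 52.2×745.7 / 60.40 = 644.5 N·m.
J_AB = π(0.0617)⁴/32 = 1.42×10^-6 m⁴; J_BC = π(0.0270)⁴/32 = 5.22×10^-8 m⁴; J_CD = π(0.0494)⁴/32 = 5.85×10^-7 m⁴.
θ = (T/G)·Σ L_i/J_i = (644.5/43.2×10⁹)·(1.16/1.42×10^-6 + 0.421/5.22×10^-8 + 0.323/5.85×10^-7) = 0.1408 rad.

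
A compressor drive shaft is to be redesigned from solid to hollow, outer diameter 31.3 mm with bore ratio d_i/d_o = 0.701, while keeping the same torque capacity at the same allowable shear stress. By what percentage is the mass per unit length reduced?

38.9 %

Equal τ_max and T ⇒ the solid shaft needs d_s³ = d_o³(1−k⁴), so d_s = 31.3·(1−0.701⁴)^(1/3) = 28.55 mm.
Area ratio A_h/A_s = d_o²(1−k²)/d_s² = (1−k²)/(1−k⁴)^(2/3) = 0.6115.
Mass saving = 1 − 0.6115 = 38.9 %.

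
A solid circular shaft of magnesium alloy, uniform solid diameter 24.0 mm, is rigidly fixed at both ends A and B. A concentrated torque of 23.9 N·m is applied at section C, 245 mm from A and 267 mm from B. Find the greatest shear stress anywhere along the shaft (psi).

With uniform GJ and both ends fixed, compatibility θ_AC = θ_CB gives T_A·a = T_B·b, together with T_A + T_B = T₀.
T_A = T₀·b/(a+b) = 23.90·267/512.0 = 12.46 N·m; T_B = 11.44 N·m.
τ in each portion: τ_AC = 4.59×10^6 Pa, τ_CB = 4.21×10^6 Pa; maximum is in AC.
τ_max = T_AC·r/J = 12.46·0.0120/3.26×10^-8 = 4.592×10^6 Pa.

666 psi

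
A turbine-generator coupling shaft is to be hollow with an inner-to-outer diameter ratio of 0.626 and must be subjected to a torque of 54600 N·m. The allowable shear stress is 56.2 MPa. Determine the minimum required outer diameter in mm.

180 mm

For a hollow shaft with d_i/d_o = 0.626: τ_max = 16T/(π d_o³ (1−k⁴)), so d_o = [16T/(π τ_allow (1−k⁴))]^(1/3) = [16·54600/(π·5.62×10^7·0.8464)]^(1/3) = 0.1801 m.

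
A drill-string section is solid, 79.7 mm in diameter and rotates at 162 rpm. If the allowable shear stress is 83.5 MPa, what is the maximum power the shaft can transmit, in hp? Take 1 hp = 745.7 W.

189 hp

J = πd⁴/32 = π(0.0797)⁴/32 = 3.961×10^-6 m⁴.
T_max = τ_allow·J/r = 8.35×10^7 × 3.961×10^-6 / 0.0399 = 8300 N·m.
ω = 2π·162/60 = 16.96 rad/s, so P_max = T_max·ω = 1.408×10^5 W.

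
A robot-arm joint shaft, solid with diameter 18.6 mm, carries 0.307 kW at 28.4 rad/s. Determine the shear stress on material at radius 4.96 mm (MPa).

4.56 MPa

ω = 28.4 rad/s, so T = P/ω = 0.307×10³ / 28.40 = 10.81 N·m.
J = πd⁴/32 = π(0.0186)⁴/32 = 1.175×10^-8 m⁴.
Shear stress varies linearly with radius: τ = T·r/J = 10.81 × 0.00496 / 1.175×10^-8 = 4.563×10^6 Pa.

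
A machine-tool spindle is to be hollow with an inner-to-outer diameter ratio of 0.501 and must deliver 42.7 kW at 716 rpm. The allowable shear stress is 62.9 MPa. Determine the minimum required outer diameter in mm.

ω = 2π·716/60 = 74.98 rad/s, so T = P/ω = 42.7×10³ / 74.98 = 569.5 N·m.
For a hollow shaft with d_i/d_o = 0.501: τ_max = 16T/(π d_o³ (1−k⁴)), so d_o = [16T/(π τ_allow (1−k⁴))]^(1/3) = [16·569.5/(π·6.29×10^7·0.9370)]^(1/3) = 0.03665 m.

36.6 mm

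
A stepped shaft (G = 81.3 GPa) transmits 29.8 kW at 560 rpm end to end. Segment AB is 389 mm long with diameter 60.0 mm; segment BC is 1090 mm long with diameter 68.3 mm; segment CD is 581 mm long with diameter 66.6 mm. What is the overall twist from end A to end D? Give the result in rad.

0.00698 rad

ω = 2π·560/60 = 58.64 rad/s, so T = P/ω = 29.8×10³ / 58.64 = 508.2 N·m.
J_AB = π(0.0600)⁴/32 = 1.27×10^-6 m⁴; J_BC = π(0.0683)⁴/32 = 2.14×10^-6 m⁴; J_CD = π(0.0666)⁴/32 = 1.93×10^-6 m⁴.
θ = (T/G)·Σ L_i/J_i = (508.2/81.3×10⁹)·(0.389/1.27×10^-6 + 1.09/2.14×10^-6 + 0.581/1.93×10^-6) = 6.980×10^-3 rad.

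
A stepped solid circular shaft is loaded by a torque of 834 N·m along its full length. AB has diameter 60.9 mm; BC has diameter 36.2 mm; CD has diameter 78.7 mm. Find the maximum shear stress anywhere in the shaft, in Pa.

Under the same torque, τ_max = 16T/(πd³) is largest where d is smallest — segment BC (d = 36.2 mm).
τ_max = 16·834.0/(π·(0.0362)³) = 8.954×10^7 Pa.

8.95e7 Pa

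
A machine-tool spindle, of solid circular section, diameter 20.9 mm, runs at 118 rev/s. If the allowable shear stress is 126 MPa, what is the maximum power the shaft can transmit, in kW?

J = πd⁴/32 = π(0.0209)⁴/32 = 1.873×10^-8 m⁴.
T_max = τ_allow·J/r = 1.26×10^8 × 1.873×10^-8 / 0.0104 = 225.9 N·m.
ω = 2π·118 = 741.4 rad/s, so P_max = T_max·ω = 1.675×10^5 W.

167 kW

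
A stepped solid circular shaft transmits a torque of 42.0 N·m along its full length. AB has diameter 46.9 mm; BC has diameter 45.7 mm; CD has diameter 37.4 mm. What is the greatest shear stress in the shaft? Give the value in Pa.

4.09e6 Pa

Under the same torque, τ_max = 16T/(πd³) is largest where d is smallest — segment CD (d = 37.4 mm).
τ_max = 16·42.00/(π·(0.0374)³) = 4.089×10^6 Pa.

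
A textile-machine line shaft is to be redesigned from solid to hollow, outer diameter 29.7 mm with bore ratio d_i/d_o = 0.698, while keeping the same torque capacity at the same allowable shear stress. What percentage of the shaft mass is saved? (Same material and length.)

Equal τ_max and T ⇒ the solid shaft needs d_s³ = d_o³(1−k⁴), so d_s = 29.7·(1−0.698⁴)^(1/3) = 27.13 mm.
Area ratio A_h/A_s = d_o²(1−k²)/d_s² = (1−k²)/(1−k⁴)^(2/3) = 0.6143.
Mass saving = 1 − 0.6143 = 38.6 %.

38.6 %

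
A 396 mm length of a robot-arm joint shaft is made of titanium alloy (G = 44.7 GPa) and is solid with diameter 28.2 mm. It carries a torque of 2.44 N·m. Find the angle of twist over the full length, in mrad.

0.348 mrad

J = πd⁴/32 = π(0.0282)⁴/32 = 6.209×10^-8 m⁴.
θ = T·L/(G·J) = 2.440 × 0.396 / (44.7×10⁹ × 6.209×10^-8) = 3.482×10^-4 rad.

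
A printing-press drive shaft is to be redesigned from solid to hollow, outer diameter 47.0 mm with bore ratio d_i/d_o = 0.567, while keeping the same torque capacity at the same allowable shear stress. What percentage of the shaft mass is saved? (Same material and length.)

Equal τ_max and T ⇒ the solid shaft needs d_s³ = d_o³(1−k⁴), so d_s = 47.0·(1−0.567⁴)^(1/3) = 45.32 mm.
Area ratio A_h/A_s = d_o²(1−k²)/d_s² = (1−k²)/(1−k⁴)^(2/3) = 0.7297.
Mass saving = 1 − 0.7297 = 27.0 %.

27.0 %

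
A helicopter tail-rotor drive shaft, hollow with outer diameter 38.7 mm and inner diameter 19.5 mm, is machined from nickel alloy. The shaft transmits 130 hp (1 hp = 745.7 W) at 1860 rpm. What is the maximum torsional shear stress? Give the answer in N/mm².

46.7 N/mm²

ω = 2π·1860/60 = 194.8 rad/s, so T = P/ω = 130×745.7 / 194.8 = 497.7 N·m.
J = π(d_o⁴ − d_i⁴)/32 = π(0.0387⁴ − 0.0195⁴)/32 = 2.060×10^-7 m⁴.
τ_max = T·r/J = 497.7 × 0.0194 / 2.060×10^-7 = 4.675×10^7 Pa.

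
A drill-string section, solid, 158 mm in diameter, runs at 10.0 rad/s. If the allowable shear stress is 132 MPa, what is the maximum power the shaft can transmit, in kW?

1020 kW

J = πd⁴/32 = π(0.158)⁴/32 = 6.118×10^-5 m⁴.
T_max = τ_allow·J/r = 1.32×10^8 × 6.118×10^-5 / 0.0790 = 102200 N·m.
ω = 10.0 rad/s, so P_max = T_max·ω = 1.022×10^6 W.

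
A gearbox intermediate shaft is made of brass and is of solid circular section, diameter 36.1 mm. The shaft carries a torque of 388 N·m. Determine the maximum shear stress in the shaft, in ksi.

J = πd⁴/32 = π(0.0361)⁴/32 = 1.667×10^-7 m⁴.
τ_max = T·r/J = 388.0 × 0.0181 / 1.667×10^-7 = 4.200×10^7 Pa.

6.09 ksi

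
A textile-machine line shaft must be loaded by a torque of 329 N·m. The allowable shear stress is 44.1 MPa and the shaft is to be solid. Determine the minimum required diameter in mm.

For a solid shaft τ_max = 16T/(πd³), so d = (16T/(π τ_allow))^(1/3) = (16·329.0/(π·4.41×10^7))^(1/3) = 0.03362 m.

33.6 mm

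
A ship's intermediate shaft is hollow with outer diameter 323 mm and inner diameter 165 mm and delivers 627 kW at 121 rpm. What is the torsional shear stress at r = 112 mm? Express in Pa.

5.57e6 Pa

ω = 2π·121/60 = 12.67 rad/s, so T = P/ω = 627×10³ / 12.67 = 49480 N·m.
J = π(d_o⁴ − d_i⁴)/32 = π(0.323⁴ − 0.165⁴)/32 = 9.958×10^-4 m⁴.
Shear stress varies linearly with radius: τ = T·r/J = 49480 × 0.112 / 9.958×10^-4 = 5.565×10^6 Pa.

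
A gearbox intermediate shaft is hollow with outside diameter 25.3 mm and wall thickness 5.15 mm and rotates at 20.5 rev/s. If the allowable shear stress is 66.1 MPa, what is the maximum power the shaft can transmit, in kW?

J = π(d_o⁴ − d_i⁴)/32 = π(0.0253⁴ − 0.0150⁴)/32 = 3.525×10^-8 m⁴.
T_max = τ_allow·J/r = 6.61×10^7 × 3.525×10^-8 / 0.0126 = 184.2 N·m.
ω = 2π·20.5 = 128.8 rad/s, so P_max = T_max·ω = 2.373×10^4 W.

23.7 kW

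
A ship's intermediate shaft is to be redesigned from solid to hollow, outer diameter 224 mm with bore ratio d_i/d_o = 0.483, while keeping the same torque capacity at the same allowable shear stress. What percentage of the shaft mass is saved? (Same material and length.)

Equal τ_max and T ⇒ the solid shaft needs d_s³ = d_o³(1−k⁴), so d_s = 224·(1−0.483⁴)^(1/3) = 219.9 mm.
Area ratio A_h/A_s = d_o²(1−k²)/d_s² = (1−k²)/(1−k⁴)^(2/3) = 0.7959.
Mass saving = 1 − 0.7959 = 20.4 %.

20.4 %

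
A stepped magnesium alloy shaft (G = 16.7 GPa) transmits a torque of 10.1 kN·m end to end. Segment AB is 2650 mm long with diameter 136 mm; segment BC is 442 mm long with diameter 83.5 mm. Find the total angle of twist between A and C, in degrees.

J_AB = π(0.136)⁴/32 = 3.36×10^-5 m⁴; J_BC = π(0.0835)⁴/32 = 4.77×10^-6 m⁴.
θ = (T/G)·Σ L_i/J_i = (10100/16.7×10⁹)·(2.65/3.36×10^-5 + 0.442/4.77×10^-6) = 0.1037 rad.

5.94°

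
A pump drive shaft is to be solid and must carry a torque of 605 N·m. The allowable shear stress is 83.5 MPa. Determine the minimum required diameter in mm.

33.3 mm

For a solid shaft τ_max = 16T/(πd³), so d = (16T/(π τ_allow))^(1/3) = (16·605.0/(π·8.35×10^7))^(1/3) = 0.03329 m.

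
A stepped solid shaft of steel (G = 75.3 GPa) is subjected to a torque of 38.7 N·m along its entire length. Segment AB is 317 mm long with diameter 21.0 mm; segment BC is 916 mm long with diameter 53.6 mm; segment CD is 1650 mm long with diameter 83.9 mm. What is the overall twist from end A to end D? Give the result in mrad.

J_AB = π(0.0210)⁴/32 = 1.91×10^-8 m⁴; J_BC = π(0.0536)⁴/32 = 8.10×10^-7 m⁴; J_CD = π(0.0839)⁴/32 = 4.86×10^-6 m⁴.
θ = (T/G)·Σ L_i/J_i = (38.70/75.3×10⁹)·(0.317/1.91×10^-8 + 0.916/8.10×10^-7 + 1.65/4.86×10^-6) = 9.288×10^-3 rad.

9.29 mrad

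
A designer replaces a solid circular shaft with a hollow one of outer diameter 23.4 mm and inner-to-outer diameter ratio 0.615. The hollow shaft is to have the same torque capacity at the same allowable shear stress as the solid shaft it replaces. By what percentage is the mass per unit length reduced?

Equal τ_max and T ⇒ the solid shaft needs d_s³ = d_o³(1−k⁴), so d_s = 23.4·(1−0.615⁴)^(1/3) = 22.23 mm.
Area ratio A_h/A_s = d_o²(1−k²)/d_s² = (1−k²)/(1−k⁴)^(2/3) = 0.6892.
Mass saving = 1 − 0.6892 = 31.1 %.

31.1 %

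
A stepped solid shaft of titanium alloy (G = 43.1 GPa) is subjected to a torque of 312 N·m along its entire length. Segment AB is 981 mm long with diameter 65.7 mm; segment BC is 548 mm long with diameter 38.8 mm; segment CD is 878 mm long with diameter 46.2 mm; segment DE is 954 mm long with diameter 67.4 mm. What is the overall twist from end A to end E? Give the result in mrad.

39.3 mrad

J_AB = π(0.0657)⁴/32 = 1.83×10^-6 m⁴; J_BC = π(0.0388)⁴/32 = 2.22×10^-7 m⁴; J_CD = π(0.0462)⁴/32 = 4.47×10^-7 m⁴; J_DE = π(0.0674)⁴/32 = 2.03×10^-6 m⁴.
θ = (T/G)·Σ L_i/J_i = (312.0/43.1×10⁹)·(0.981/1.83×10^-6 + 0.548/2.22×10^-7 + 0.878/4.47×10^-7 + 0.954/2.03×10^-6) = 0.03933 rad.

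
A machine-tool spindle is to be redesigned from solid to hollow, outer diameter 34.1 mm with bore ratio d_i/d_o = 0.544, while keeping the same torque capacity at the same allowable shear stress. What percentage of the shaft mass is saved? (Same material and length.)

25.2 %

Equal τ_max and T ⇒ the solid shaft needs d_s³ = d_o³(1−k⁴), so d_s = 34.1·(1−0.544⁴)^(1/3) = 33.07 mm.
Area ratio A_h/A_s = d_o²(1−k²)/d_s² = (1−k²)/(1−k⁴)^(2/3) = 0.7484.
Mass saving = 1 − 0.7484 = 25.2 %.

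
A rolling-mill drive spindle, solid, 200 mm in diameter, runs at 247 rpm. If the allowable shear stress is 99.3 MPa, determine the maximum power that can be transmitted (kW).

J = πd⁴/32 = π(0.200)⁴/32 = 1.571×10^-4 m⁴.
T_max = τ_allow·J/r = 9.93×10^7 × 1.571×10^-4 / 0.100 = 156000 N·m.
ω = 2π·247/60 = 25.87 rad/s, so P_max = T_max·ω = 4.035×10^6 W.

4030 kW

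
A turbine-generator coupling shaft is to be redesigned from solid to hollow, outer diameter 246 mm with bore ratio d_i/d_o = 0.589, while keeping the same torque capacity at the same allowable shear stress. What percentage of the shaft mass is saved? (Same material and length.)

28.9 %

Equal τ_max and T ⇒ the solid shaft needs d_s³ = d_o³(1−k⁴), so d_s = 246·(1−0.589⁴)^(1/3) = 235.7 mm.
Area ratio A_h/A_s = d_o²(1−k²)/d_s² = (1−k²)/(1−k⁴)^(2/3) = 0.7114.
Mass saving = 1 − 0.7114 = 28.9 %.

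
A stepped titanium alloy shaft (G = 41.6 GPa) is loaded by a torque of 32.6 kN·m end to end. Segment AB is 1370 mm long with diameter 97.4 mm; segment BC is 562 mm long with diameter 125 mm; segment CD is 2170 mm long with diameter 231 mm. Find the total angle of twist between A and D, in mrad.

J_AB = π(0.0974)⁴/32 = 8.84×10^-6 m⁴; J_BC = π(0.125)⁴/32 = 2.40×10^-5 m⁴; J_CD = π(0.231)⁴/32 = 2.80×10^-4 m⁴.
θ = (T/G)·Σ L_i/J_i = (32600/41.6×10⁹)·(1.37/8.84×10^-6 + 0.562/2.40×10^-5 + 2.17/2.80×10^-4) = 0.1460 rad.

146 mrad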